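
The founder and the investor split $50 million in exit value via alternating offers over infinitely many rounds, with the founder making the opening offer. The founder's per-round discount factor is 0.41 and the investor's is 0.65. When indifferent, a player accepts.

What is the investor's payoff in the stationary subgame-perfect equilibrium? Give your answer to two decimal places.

26.14

When the founder proposes, the investor accepts any offer worth at least 0.65 times what the investor would get by proposing next round; and vice versa.
This gives x = 50 − 0.65y and y = 50 − 0.41x, where x and y are each side's share when it proposes.
Hence (1 − 0.65·0.41)x = 50(1 − 0.65), i.e. 0.7335·x = 17.5.
x ≈ 23.8582; the investor's share is 50 − x ≈ 26.1418.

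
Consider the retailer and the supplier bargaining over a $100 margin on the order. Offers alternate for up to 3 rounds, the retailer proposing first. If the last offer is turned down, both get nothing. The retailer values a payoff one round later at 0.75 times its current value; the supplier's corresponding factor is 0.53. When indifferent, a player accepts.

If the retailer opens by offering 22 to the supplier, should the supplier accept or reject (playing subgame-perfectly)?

Accept

Round 3 (the retailer proposes): rejection yields 0 for the supplier; the retailer offers 0 and keeps 100.
Round 2 (the supplier proposes): the retailer can get 100 next round, worth 0.75 × 100 = 75 now. The supplier offers 75 and keeps 100 − 75 = 25.
So by rejecting in round 1, the supplier gets 25 next round, worth 0.53 × 25 = 13.25 now.
Offer 22 ≥ 13.25, so the supplier accepts.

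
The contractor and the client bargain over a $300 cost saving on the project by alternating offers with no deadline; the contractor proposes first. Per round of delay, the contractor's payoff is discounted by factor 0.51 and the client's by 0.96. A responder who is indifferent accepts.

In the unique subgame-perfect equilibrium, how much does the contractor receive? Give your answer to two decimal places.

Let x be the contractor's share when the contractor proposes and y be the client's share when the client proposes.
The client accepts iff offered ≥ 0.96·y, so x = 300 − 0.96y. Symmetrically y = 300 − 0.51x.
Substituting: x = 300 − 0.96(300 − 0.51x), giving x(1 − 0.51·0.96) = 300(1 − 0.96).
So x = 300 × 0.04 / 0.5104 ≈ 23.5110, and the client receives 300 − x ≈ 276.4890.

23.51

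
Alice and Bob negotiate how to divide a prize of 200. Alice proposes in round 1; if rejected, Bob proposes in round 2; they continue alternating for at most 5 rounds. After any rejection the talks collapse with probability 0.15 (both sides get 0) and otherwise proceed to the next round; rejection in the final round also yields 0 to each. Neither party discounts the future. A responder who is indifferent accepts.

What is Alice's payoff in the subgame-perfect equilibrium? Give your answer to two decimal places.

156.08

By backward induction:
Round 5 (Alice proposes): rejection yields 0 for Bob; Alice offers 0 and keeps 200.
Round 4 (Bob proposes): rejecting gives Alice an expected 0.85 × 200 = 170; Bob offers that and keeps 30.
Round 3 (Alice proposes): rejecting gives Bob an expected 0.85 × 30 = 25.5, so Alice offers 25.5, keeping 174.5.
Round 2 (Bob proposes): rejecting gives Alice an expected 0.85 × 174.5 = 148.325, so Bob offers 148.325, keeping 51.675.
Round 1 (Alice proposes): rejecting gives Bob an expected 0.85 × 51.675 = 43.92375. Alice offers 43.92375 and keeps 200 − 43.92375 = 156.07625.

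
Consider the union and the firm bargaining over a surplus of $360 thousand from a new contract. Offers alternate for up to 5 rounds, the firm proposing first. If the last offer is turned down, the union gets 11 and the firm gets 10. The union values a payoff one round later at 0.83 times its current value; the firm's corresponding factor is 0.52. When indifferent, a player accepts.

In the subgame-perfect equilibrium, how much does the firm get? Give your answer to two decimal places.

By backward induction:
Round 5 (the firm proposes): the union gets 11 if talks fail, so the firm offers 11 and keeps 349.
Round 4 (the union proposes): the firm can get 349 next round, worth 0.52 × 349 = 181.48 now; the union offers that and keeps 178.52.
Round 3 (the firm proposes): the union can get 178.52 next round, worth 0.83 × 178.52 = 148.1716 now, so the firm offers 148.1716, keeping 211.8284.
Round 2 (the union proposes): the firm can get 211.8284 next round, worth 0.52 × 211.8284 = 110.150768 now, so the union offers 110.150768, keeping 249.849232.
Round 1 (the firm proposes): the union can get 249.849232 next round, worth 0.83 × 249.849232 = 207.37486256 now; the firm offers that and keeps 152.62513744.

152.63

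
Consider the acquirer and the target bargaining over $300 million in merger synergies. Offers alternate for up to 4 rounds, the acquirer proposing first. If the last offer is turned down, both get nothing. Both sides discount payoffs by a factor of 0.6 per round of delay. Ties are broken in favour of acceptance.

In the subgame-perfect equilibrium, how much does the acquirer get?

163.2

Solve by backward induction from round 4.
Round 4 (the target proposes): rejection yields 0 for the acquirer; the target offers 0 and keeps 300.
Round 3 (the acquirer proposes): the target can get 300 next round, worth 0.6 × 300 = 180 now; the acquirer offers that and keeps 120.
Round 2 (the target proposes): the acquirer can get 120 next round, worth 0.6 × 120 = 72 now. The target offers 72 and keeps 300 − 72 = 228.
Round 1 (the acquirer proposes): the target can get 228 next round, worth 0.6 × 228 = 136.8 now, so the acquirer offers 136.8, keeping 163.2.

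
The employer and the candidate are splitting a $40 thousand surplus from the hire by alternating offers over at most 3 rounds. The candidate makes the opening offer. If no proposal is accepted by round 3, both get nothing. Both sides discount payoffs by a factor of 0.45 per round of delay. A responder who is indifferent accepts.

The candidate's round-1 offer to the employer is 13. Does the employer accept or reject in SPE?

Work out the employer's continuation value if the offer is rejected.
Round 3 (the candidate proposes): the employer will accept anything ≥ 0, so the candidate offers 0 and keeps 40.
Round 2 (the employer proposes): the candidate can get 40 next round, worth 0.45 × 40 = 18 now; the employer offers that and keeps 22.
So by rejecting in round 1, the employer gets 22 next round, worth 0.45 × 22 = 9.9 now.
Offer 13 ≥ 9.9, so the employer accepts.

Accept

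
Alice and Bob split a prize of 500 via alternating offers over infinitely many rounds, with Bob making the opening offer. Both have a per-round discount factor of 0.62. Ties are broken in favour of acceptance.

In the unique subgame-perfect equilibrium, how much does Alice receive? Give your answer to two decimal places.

191.36

Let x be Bob's share when Bob proposes and y be Alice's share when Alice proposes.
Alice accepts iff offered ≥ 0.62·y, so x = 500 − 0.62y. Symmetrically y = 500 − 0.62x.
Substituting: x = 500 − 0.62(500 − 0.62x), giving x(1 − 0.62·0.62) = 500(1 − 0.62).
So x = 500 × 0.38 / 0.6156 ≈ 308.6420, and Alice receives 500 − x ≈ 191.3580.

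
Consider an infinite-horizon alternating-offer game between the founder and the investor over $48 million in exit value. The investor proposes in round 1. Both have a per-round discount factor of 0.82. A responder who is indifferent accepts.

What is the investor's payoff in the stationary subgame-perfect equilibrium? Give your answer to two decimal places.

26.37

In a stationary SPE each proposer offers the other exactly their discounted continuation value.
If the investor keeps x when proposing and the founder keeps y when proposing, then x = 48 − 0.82y and y = 48 − 0.82x.
Solving: x = 48(1 − 0.82) / (1 − 0.82·0.82) = 8.64 / 0.3276 ≈ 26.3736.
The founder gets 48 − 26.3736 ≈ 21.6264.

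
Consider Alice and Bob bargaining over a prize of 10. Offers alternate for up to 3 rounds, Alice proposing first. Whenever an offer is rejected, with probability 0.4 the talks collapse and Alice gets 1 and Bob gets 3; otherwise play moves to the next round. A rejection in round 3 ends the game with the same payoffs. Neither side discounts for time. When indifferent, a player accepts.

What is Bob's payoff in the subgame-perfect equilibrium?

4.44

Round 3 (Alice proposes): Bob gets 3 if talks fail, so Alice offers 3 and keeps 7.
Round 2 (Bob proposes): rejecting gives Alice an expected 0.6 × 7 + 0.4 × 1 = 4.6; Bob offers that and keeps 5.4.
Round 1 (Alice proposes): rejecting gives Bob an expected 0.6 × 5.4 + 0.4 × 3 = 4.44. Alice offers 4.44 and keeps 10 − 4.44 = 5.56.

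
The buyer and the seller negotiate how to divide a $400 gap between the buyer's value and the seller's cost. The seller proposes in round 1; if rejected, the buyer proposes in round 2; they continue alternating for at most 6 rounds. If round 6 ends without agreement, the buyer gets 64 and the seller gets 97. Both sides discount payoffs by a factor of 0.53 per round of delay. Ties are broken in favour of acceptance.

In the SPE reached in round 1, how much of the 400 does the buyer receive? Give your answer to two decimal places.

140.30

Round 6 (the buyer proposes): the seller gets 97 if talks fail, so the buyer offers 97 and keeps 303.
Round 5 (the seller proposes): the buyer can get 303 next round, worth 0.53 × 303 = 160.59 now, so the seller offers 160.59, keeping 239.41.
Round 4 (the buyer proposes): the seller can get 239.41 next round, worth 0.53 × 239.41 = 126.8873 now. The buyer offers 126.8873 and keeps 400 − 126.8873 = 273.1127.
Round 3 (the seller proposes): the buyer can get 273.1127 next round, worth 0.53 × 273.1127 = 144.749731 now; the seller offers that and keeps 255.250269.
Round 2 (the buyer proposes): the seller can get 255.250269 next round, worth 0.53 × 255.250269 = 135.28264257 now. The buyer offers 135.28264257 and keeps 400 − 135.28264257 = 264.71735743.
Round 1 (the seller proposes): the buyer can get 264.71735743 next round, worth 0.53 × 264.71735743 = 140.3001994379 now; the seller offers that and keeps 259.6998005621.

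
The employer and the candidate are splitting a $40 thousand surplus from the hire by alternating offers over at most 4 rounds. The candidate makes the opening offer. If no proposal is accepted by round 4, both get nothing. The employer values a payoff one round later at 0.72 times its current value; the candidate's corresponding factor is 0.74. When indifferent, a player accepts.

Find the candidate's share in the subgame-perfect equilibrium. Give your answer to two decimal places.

Work backward from the last round.
Round 4 (the employer proposes): rejection yields 0 for the candidate; the employer offers 0 and keeps 40.
Round 3 (the candidate proposes): the employer can get 40 next round, worth 0.72 × 40 = 28.8 now; the candidate offers that and keeps 11.2.
Round 2 (the employer proposes): the candidate can get 11.2 next round, worth 0.74 × 11.2 = 8.288 now, so the employer offers 8.288, keeping 31.712.
Round 1 (the candidate proposes): the employer can get 31.712 next round, worth 0.72 × 31.712 = 22.83264 now. The candidate offers 22.83264 and keeps 40 − 22.83264 = 17.16736.

17.17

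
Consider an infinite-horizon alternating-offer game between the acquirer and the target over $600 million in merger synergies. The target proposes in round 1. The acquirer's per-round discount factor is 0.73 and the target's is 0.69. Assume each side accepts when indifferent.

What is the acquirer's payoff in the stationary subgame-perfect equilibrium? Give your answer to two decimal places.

273.58

In a stationary SPE each proposer offers the other exactly their discounted continuation value.
If the target keeps x when proposing and the acquirer keeps y when proposing, then x = 600 − 0.73y and y = 600 − 0.69x.
Solving: x = 600(1 − 0.73) / (1 − 0.69·0.73) = 162 / 0.4963 ≈ 326.4155.
The acquirer gets 600 − 326.4155 ≈ 273.5845.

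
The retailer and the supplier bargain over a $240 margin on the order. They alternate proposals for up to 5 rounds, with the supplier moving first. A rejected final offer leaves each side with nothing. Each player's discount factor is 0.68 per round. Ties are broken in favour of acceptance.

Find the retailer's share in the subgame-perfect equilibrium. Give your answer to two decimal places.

76.37

Solve by backward induction from round 5.
Round 5 (the supplier proposes): rejection yields 0 for the retailer; the supplier offers 0 and keeps 240.
Round 4 (the retailer proposes): the supplier can get 240 next round, worth 0.68 × 240 = 163.2 now; the retailer offers that and keeps 76.8.
Round 3 (the supplier proposes): the retailer can get 76.8 next round, worth 0.68 × 76.8 = 52.224 now. The supplier offers 52.224 and keeps 240 − 52.224 = 187.776.
Round 2 (the retailer proposes): the supplier can get 187.776 next round, worth 0.68 × 187.776 = 127.68768 now. The retailer offers 127.68768 and keeps 240 − 127.68768 = 112.31232.
Round 1 (the supplier proposes): the retailer can get 112.31232 next round, worth 0.68 × 112.31232 = 76.3723776 now. The supplier offers 76.3723776 and keeps 240 − 76.3723776 = 163.6276224.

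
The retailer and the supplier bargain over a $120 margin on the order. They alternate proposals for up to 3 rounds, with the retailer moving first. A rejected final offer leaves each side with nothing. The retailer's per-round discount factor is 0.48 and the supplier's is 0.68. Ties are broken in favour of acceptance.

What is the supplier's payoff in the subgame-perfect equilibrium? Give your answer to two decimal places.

Round 3 (the retailer proposes): the supplier will accept anything ≥ 0, so the retailer offers 0 and keeps 120.
Round 2 (the supplier proposes): the retailer can get 120 next round, worth 0.48 × 120 = 57.6 now, so the supplier offers 57.6, keeping 62.4.
Round 1 (the retailer proposes): the supplier can get 62.4 next round, worth 0.68 × 62.4 = 42.432 now, so the retailer offers 42.432, keeping 77.568.

42.43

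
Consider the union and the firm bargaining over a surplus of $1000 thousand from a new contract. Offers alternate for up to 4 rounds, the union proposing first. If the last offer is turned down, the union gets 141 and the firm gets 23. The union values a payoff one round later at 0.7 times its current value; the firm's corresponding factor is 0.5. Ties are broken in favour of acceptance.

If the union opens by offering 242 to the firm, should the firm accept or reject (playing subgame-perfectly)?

Reject

Round 4 (the firm proposes): the union gets 141 if talks fail, so the firm offers 141 and keeps 859.
Round 3 (the union proposes): the firm can get 859 next round, worth 0.5 × 859 = 429.5 now, so the union offers 429.5, keeping 570.5.
Round 2 (the firm proposes): the union can get 570.5 next round, worth 0.7 × 570.5 = 399.35 now; the firm offers that and keeps 600.65.
So by rejecting in round 1, the firm gets 600.65 next round, worth 0.5 × 600.65 = 300.325 now.
Offer 242 < 300.325, so the firm rejects.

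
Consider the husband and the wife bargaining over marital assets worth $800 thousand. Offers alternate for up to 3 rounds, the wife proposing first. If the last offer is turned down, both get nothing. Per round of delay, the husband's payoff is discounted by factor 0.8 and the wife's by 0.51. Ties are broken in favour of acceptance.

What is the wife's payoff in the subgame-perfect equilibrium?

486.4

Round 3 (the wife proposes): the husband will accept anything ≥ 0, so the wife offers 0 and keeps 800.
Round 2 (the husband proposes): the wife can get 800 next round, worth 0.51 × 800 = 408 now. The husband offers 408 and keeps 800 − 408 = 392.
Round 1 (the wife proposes): the husband can get 392 next round, worth 0.8 × 392 = 313.6 now; the wife offers that and keeps 486.4.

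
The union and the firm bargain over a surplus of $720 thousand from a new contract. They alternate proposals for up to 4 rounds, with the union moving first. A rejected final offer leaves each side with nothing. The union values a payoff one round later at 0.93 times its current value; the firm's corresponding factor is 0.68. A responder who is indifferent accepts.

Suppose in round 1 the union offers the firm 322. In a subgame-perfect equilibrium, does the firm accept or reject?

Reject

Round 4 (the firm proposes): rejection yields 0 for the union; the firm offers 0 and keeps 720.
Round 3 (the union proposes): the firm can get 720 next round, worth 0.68 × 720 = 489.6 now; the union offers that and keeps 230.4.
Round 2 (the firm proposes): the union can get 230.4 next round, worth 0.93 × 230.4 = 214.272 now; the firm offers that and keeps 505.728.
So by rejecting in round 1, the firm gets 505.728 next round, worth 0.68 × 505.728 = 343.89504 now.
Offer 322 < 343.89504, so the firm rejects.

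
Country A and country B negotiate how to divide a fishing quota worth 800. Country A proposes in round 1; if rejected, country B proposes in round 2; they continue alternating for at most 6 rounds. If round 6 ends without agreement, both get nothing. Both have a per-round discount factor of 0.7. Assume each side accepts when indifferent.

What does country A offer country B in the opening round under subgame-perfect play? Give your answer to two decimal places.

Round 6 (country B proposes): country A will accept anything ≥ 0, so country B offers 0 and keeps 800.
Round 5 (country A proposes): country B can get 800 next round, worth 0.7 × 800 = 560 now, so country A offers 560, keeping 240.
Round 4 (country B proposes): country A can get 240 next round, worth 0.7 × 240 = 168 now. Country B offers 168 and keeps 800 − 168 = 632.
Round 3 (country A proposes): country B can get 632 next round, worth 0.7 × 632 = 442.4 now; country A offers that and keeps 357.6.
Round 2 (country B proposes): country A can get 357.6 next round, worth 0.7 × 357.6 = 250.32 now, so country B offers 250.32, keeping 549.68.
Round 1 (country A proposes): country B can get 549.68 next round, worth 0.7 × 549.68 = 384.776 now; country A offers that and keeps 415.224.

384.78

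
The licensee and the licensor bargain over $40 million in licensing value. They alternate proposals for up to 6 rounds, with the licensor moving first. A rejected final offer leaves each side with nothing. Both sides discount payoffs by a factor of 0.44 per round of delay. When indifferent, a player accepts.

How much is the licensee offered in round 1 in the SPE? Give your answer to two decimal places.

12.42

Round 6 (the licensee proposes): the licensor will accept anything ≥ 0, so the licensee offers 0 and keeps 40.
Round 5 (the licensor proposes): the licensee can get 40 next round, worth 0.44 × 40 = 17.6 now. The licensor offers 17.6 and keeps 40 − 17.6 = 22.4.
Round 4 (the licensee proposes): the licensor can get 22.4 next round, worth 0.44 × 22.4 = 9.856 now, so the licensee offers 9.856, keeping 30.144.
Round 3 (the licensor proposes): the licensee can get 30.144 next round, worth 0.44 × 30.144 = 13.26336 now. The licensor offers 13.26336 and keeps 40 − 13.26336 = 26.73664.
Round 2 (the licensee proposes): the licensor can get 26.73664 next round, worth 0.44 × 26.73664 = 11.7641216 now, so the licensee offers 11.7641216, keeping 28.2358784.
Round 1 (the licensor proposes): the licensee can get 28.2358784 next round, worth 0.44 × 28.2358784 = 12.423786496 now. The licensor offers 12.423786496 and keeps 40 − 12.423786496 = 27.576213504.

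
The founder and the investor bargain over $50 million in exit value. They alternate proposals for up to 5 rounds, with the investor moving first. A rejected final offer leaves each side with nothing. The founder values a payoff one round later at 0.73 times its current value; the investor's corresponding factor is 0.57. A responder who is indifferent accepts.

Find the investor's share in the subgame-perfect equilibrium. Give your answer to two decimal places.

By backward induction:
Round 5 (the investor proposes): rejection yields 0 for the founder; the investor offers 0 and keeps 50.
Round 4 (the founder proposes): the investor can get 50 next round, worth 0.57 × 50 = 28.5 now. The founder offers 28.5 and keeps 50 − 28.5 = 21.5.
Round 3 (the investor proposes): the founder can get 21.5 next round, worth 0.73 × 21.5 = 15.695 now, so the investor offers 15.695, keeping 34.305.
Round 2 (the founder proposes): the investor can get 34.305 next round, worth 0.57 × 34.305 = 19.55385 now, so the founder offers 19.55385, keeping 30.44615.
Round 1 (the investor proposes): the founder can get 30.44615 next round, worth 0.73 × 30.44615 = 22.2256895 now, so the investor offers 22.2256895, keeping 27.7743105.

27.77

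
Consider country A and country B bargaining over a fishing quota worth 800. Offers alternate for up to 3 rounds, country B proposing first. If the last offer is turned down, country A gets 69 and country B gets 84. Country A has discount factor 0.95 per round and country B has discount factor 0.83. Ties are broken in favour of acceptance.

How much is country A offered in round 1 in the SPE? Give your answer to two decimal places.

183.61

By backward induction:
Round 3 (country B proposes): country A gets 69 if talks fail, so country B offers 69 and keeps 731.
Round 2 (country A proposes): country B can get 731 next round, worth 0.83 × 731 = 606.73 now; country A offers that and keeps 193.27.
Round 1 (country B proposes): country A can get 193.27 next round, worth 0.95 × 193.27 = 183.6065 now. Country B offers 183.6065 and keeps 800 − 183.6065 = 616.3935.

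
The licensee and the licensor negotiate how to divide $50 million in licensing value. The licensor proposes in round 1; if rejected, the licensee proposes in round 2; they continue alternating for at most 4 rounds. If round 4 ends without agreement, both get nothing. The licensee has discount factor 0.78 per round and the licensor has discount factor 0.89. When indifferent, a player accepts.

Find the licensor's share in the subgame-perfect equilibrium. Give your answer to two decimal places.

18.64

Round 4 (the licensee proposes): the licensor will accept anything ≥ 0, so the licensee offers 0 and keeps 50.
Round 3 (the licensor proposes): the licensee can get 50 next round, worth 0.78 × 50 = 39 now. The licensor offers 39 and keeps 50 − 39 = 11.
Round 2 (the licensee proposes): the licensor can get 11 next round, worth 0.89 × 11 = 9.79 now; the licensee offers that and keeps 40.21.
Round 1 (the licensor proposes): the licensee can get 40.21 next round, worth 0.78 × 40.21 = 31.3638 now. The licensor offers 31.3638 and keeps 50 − 31.3638 = 18.6362.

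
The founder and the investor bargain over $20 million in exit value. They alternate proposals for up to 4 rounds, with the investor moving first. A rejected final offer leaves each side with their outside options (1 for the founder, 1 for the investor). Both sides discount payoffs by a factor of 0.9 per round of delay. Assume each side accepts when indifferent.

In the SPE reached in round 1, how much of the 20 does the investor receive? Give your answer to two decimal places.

4.35

Solve by backward induction from round 4.
Round 4 (the founder proposes): the investor gets 1 if talks fail, so the founder offers 1 and keeps 19.
Round 3 (the investor proposes): the founder can get 19 next round, worth 0.9 × 19 = 17.1 now; the investor offers that and keeps 2.9.
Round 2 (the founder proposes): the investor can get 2.9 next round, worth 0.9 × 2.9 = 2.61 now; the founder offers that and keeps 17.39.
Round 1 (the investor proposes): the founder can get 17.39 next round, worth 0.9 × 17.39 = 15.651 now. The investor offers 15.651 and keeps 20 − 15.651 = 4.349.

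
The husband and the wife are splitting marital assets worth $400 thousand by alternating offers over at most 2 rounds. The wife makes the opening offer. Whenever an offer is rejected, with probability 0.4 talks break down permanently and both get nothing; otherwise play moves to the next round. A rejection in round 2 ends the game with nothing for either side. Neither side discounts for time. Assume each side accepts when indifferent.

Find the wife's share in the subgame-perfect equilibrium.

160

Round 2 (the husband proposes): the wife will accept anything ≥ 0, so the husband offers 0 and keeps 400.
Round 1 (the wife proposes): rejecting gives the husband an expected 0.6 × 400 = 240. The wife offers 240 and keeps 400 − 240 = 160.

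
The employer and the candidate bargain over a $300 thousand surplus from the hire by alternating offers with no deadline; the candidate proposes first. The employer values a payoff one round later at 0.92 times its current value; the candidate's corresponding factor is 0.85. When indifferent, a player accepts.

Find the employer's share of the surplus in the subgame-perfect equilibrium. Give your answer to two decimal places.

189.91

Let x be the candidate's share when the candidate proposes and y be the employer's share when the employer proposes.
The employer accepts iff offered ≥ 0.92·y, so x = 300 − 0.92y. Symmetrically y = 300 − 0.85x.
Substituting: x = 300 − 0.92(300 − 0.85x), giving x(1 − 0.85·0.92) = 300(1 − 0.92).
So x = 300 × 0.08 / 0.218 ≈ 110.0917, and the employer receives 300 − x ≈ 189.9083.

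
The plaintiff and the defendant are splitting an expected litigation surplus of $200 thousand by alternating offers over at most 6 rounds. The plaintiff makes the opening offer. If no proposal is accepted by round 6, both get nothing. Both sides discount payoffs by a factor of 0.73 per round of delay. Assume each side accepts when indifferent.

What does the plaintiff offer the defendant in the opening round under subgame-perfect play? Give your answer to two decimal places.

101.89

Round 6 (the defendant proposes): the plaintiff will accept anything ≥ 0, so the defendant offers 0 and keeps 200.
Round 5 (the plaintiff proposes): the defendant can get 200 next round, worth 0.73 × 200 = 146 now, so the plaintiff offers 146, keeping 54.
Round 4 (the defendant proposes): the plaintiff can get 54 next round, worth 0.73 × 54 = 39.42 now. The defendant offers 39.42 and keeps 200 − 39.42 = 160.58.
Round 3 (the plaintiff proposes): the defendant can get 160.58 next round, worth 0.73 × 160.58 = 117.2234 now; the plaintiff offers that and keeps 82.7766.
Round 2 (the defendant proposes): the plaintiff can get 82.7766 next round, worth 0.73 × 82.7766 = 60.426918 now, so the defendant offers 60.426918, keeping 139.573082.
Round 1 (the plaintiff proposes): the defendant can get 139.573082 next round, worth 0.73 × 139.573082 = 101.88834986 now. The plaintiff offers 101.88834986 and keeps 200 − 101.88834986 = 98.11165014.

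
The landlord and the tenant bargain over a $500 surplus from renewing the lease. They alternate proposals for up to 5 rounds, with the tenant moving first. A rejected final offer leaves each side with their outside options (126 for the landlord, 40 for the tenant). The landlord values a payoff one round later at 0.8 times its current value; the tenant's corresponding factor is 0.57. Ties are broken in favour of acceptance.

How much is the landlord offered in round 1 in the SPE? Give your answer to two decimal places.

Round 5 (the tenant proposes): the landlord gets 126 if talks fail, so the tenant offers 126 and keeps 374.
Round 4 (the landlord proposes): the tenant can get 374 next round, worth 0.57 × 374 = 213.18 now, so the landlord offers 213.18, keeping 286.82.
Round 3 (the tenant proposes): the landlord can get 286.82 next round, worth 0.8 × 286.82 = 229.456 now, so the tenant offers 229.456, keeping 270.544.
Round 2 (the landlord proposes): the tenant can get 270.544 next round, worth 0.57 × 270.544 = 154.21008 now, so the landlord offers 154.21008, keeping 345.78992.
Round 1 (the tenant proposes): the landlord can get 345.78992 next round, worth 0.8 × 345.78992 = 276.631936 now, so the tenant offers 276.631936, keeping 223.368064.

276.63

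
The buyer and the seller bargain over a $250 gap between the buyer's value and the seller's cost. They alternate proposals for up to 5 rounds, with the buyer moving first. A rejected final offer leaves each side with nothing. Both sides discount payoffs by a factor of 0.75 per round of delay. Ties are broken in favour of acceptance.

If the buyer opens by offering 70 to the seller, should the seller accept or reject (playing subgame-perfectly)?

Round 5 (the buyer proposes): the seller will accept anything ≥ 0, so the buyer offers 0 and keeps 250.
Round 4 (the seller proposes): the buyer can get 250 next round, worth 0.75 × 250 = 187.5 now; the seller offers that and keeps 62.5.
Round 3 (the buyer proposes): the seller can get 62.5 next round, worth 0.75 × 62.5 = 46.875 now; the buyer offers that and keeps 203.125.
Round 2 (the seller proposes): the buyer can get 203.125 next round, worth 0.75 × 203.125 = 152.34375 now; the seller offers that and keeps 97.65625.
So by rejecting in round 1, the seller gets 97.65625 next round, worth 0.75 × 97.65625 = 73.2421875 now.
Offer 70 < 73.2421875, so the seller rejects.

Reject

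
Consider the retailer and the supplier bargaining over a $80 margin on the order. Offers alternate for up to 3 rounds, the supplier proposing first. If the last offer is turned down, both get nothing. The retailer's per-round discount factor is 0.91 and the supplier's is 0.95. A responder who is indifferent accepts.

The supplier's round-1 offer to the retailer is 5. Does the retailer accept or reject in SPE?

Work out the retailer's continuation value if the offer is rejected.
Round 3 (the supplier proposes): the retailer will accept anything ≥ 0, so the supplier offers 0 and keeps 80.
Round 2 (the retailer proposes): the supplier can get 80 next round, worth 0.95 × 80 = 76 now; the retailer offers that and keeps 4.
So by rejecting in round 1, the retailer gets 4 next round, worth 0.91 × 4 = 3.64 now.
Offer 5 ≥ 3.64, so the retailer accepts.

Accept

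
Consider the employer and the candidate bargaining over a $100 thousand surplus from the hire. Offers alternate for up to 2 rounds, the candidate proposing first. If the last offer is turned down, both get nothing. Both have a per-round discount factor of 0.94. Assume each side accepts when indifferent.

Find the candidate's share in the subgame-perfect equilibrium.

Round 2 (the employer proposes): rejection yields 0 for the candidate; the employer offers 0 and keeps 100.
Round 1 (the candidate proposes): the employer can get 100 next round, worth 0.94 × 100 = 94 now; the candidate offers that and keeps 6.

6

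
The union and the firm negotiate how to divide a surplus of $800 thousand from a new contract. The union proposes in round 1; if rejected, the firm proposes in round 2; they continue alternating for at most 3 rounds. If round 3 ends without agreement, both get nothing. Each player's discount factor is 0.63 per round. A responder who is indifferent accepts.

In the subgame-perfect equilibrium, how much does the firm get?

Round 3 (the union proposes): rejection yields 0 for the firm; the union offers 0 and keeps 800.
Round 2 (the firm proposes): the union can get 800 next round, worth 0.63 × 800 = 504 now, so the firm offers 504, keeping 296.
Round 1 (the union proposes): the firm can get 296 next round, worth 0.63 × 296 = 186.48 now, so the union offers 186.48, keeping 613.52.

186.48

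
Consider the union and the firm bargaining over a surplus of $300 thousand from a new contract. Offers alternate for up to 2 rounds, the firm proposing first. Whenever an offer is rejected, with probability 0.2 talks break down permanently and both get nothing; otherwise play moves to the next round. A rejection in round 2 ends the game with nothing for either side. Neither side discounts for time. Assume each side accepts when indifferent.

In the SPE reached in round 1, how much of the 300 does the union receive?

240

By backward induction:
Round 2 (the union proposes): the firm will accept anything ≥ 0, so the union offers 0 and keeps 300.
Round 1 (the firm proposes): rejecting gives the union an expected 0.8 × 300 = 240, so the firm offers 240, keeping 60.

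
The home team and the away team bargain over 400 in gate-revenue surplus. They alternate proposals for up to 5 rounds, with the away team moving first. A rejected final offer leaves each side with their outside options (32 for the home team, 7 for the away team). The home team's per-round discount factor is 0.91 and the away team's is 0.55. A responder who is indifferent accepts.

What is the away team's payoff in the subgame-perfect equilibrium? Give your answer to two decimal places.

146.20

Round 5 (the away team proposes): the home team gets 32 if talks fail, so the away team offers 32 and keeps 368.
Round 4 (the home team proposes): the away team can get 368 next round, worth 0.55 × 368 = 202.4 now. The home team offers 202.4 and keeps 400 − 202.4 = 197.6.
Round 3 (the away team proposes): the home team can get 197.6 next round, worth 0.91 × 197.6 = 179.816 now, so the away team offers 179.816, keeping 220.184.
Round 2 (the home team proposes): the away team can get 220.184 next round, worth 0.55 × 220.184 = 121.1012 now. The home team offers 121.1012 and keeps 400 − 121.1012 = 278.8988.
Round 1 (the away team proposes): the home team can get 278.8988 next round, worth 0.91 × 278.8988 = 253.797908 now; the away team offers that and keeps 146.202092.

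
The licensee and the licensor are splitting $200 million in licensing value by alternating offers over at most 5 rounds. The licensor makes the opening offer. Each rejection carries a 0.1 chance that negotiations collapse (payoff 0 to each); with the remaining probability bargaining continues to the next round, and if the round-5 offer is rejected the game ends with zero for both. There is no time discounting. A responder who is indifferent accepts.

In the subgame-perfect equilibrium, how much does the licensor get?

167.42

Round 5 (the licensor proposes): rejection yields 0 for the licensee; the licensor offers 0 and keeps 200.
Round 4 (the licensee proposes): rejecting gives the licensor an expected 0.9 × 200 = 180, so the licensee offers 180, keeping 20.
Round 3 (the licensor proposes): rejecting gives the licensee an expected 0.9 × 20 = 18, so the licensor offers 18, keeping 182.
Round 2 (the licensee proposes): rejecting gives the licensor an expected 0.9 × 182 = 163.8; the licensee offers that and keeps 36.2.
Round 1 (the licensor proposes): rejecting gives the licensee an expected 0.9 × 36.2 = 32.58, so the licensor offers 32.58, keeping 167.42.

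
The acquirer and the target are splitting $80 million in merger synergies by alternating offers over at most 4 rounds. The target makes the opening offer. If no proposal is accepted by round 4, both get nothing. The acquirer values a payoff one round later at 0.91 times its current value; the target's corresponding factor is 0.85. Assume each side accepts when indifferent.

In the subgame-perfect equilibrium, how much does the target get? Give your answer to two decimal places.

Round 4 (the acquirer proposes): rejection yields 0 for the target; the acquirer offers 0 and keeps 80.
Round 3 (the target proposes): the acquirer can get 80 next round, worth 0.91 × 80 = 72.8 now; the target offers that and keeps 7.2.
Round 2 (the acquirer proposes): the target can get 7.2 next round, worth 0.85 × 7.2 = 6.12 now, so the acquirer offers 6.12, keeping 73.88.
Round 1 (the target proposes): the acquirer can get 73.88 next round, worth 0.91 × 73.88 = 67.2308 now, so the target offers 67.2308, keeping 12.7692.

12.77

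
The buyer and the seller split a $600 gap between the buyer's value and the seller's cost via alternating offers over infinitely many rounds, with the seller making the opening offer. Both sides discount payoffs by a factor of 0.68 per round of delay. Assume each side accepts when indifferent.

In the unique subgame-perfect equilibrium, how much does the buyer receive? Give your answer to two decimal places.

Let x be the seller's share when the seller proposes and y be the buyer's share when the buyer proposes.
The buyer accepts iff offered ≥ 0.68·y, so x = 600 − 0.68y. Symmetrically y = 600 − 0.68x.
Substituting: x = 600 − 0.68(600 − 0.68x), giving x(1 − 0.68·0.68) = 600(1 − 0.68).
So x = 600 × 0.32 / 0.5376 ≈ 357.1429, and the buyer receives 600 − x ≈ 242.8571.

242.86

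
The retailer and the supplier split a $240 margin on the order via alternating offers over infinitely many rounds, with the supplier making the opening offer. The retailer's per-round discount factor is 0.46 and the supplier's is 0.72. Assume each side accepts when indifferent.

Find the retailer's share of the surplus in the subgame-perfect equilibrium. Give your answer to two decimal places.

Let x be the supplier's share when the supplier proposes and y be the retailer's share when the retailer proposes.
The retailer accepts iff offered ≥ 0.46·y, so x = 240 − 0.46y. Symmetrically y = 240 − 0.72x.
Substituting: x = 240 − 0.46(240 − 0.72x), giving x(1 − 0.72·0.46) = 240(1 − 0.46).
So x = 240 × 0.54 / 0.6688 ≈ 193.7799, and the retailer receives 240 − x ≈ 46.2201.

46.22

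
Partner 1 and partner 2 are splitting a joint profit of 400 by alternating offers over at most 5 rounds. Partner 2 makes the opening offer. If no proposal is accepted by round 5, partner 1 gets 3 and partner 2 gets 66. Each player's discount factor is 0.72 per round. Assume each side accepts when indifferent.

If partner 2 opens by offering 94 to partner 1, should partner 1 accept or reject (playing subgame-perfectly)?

Work out partner 1's continuation value if the offer is rejected.
Round 5 (partner 2 proposes): partner 1 gets 3 if talks fail, so partner 2 offers 3 and keeps 397.
Round 4 (partner 1 proposes): partner 2 can get 397 next round, worth 0.72 × 397 = 285.84 now; partner 1 offers that and keeps 114.16.
Round 3 (partner 2 proposes): partner 1 can get 114.16 next round, worth 0.72 × 114.16 = 82.1952 now; partner 2 offers that and keeps 317.8048.
Round 2 (partner 1 proposes): partner 2 can get 317.8048 next round, worth 0.72 × 317.8048 = 228.819456 now; partner 1 offers that and keeps 171.180544.
So by rejecting in round 1, partner 1 gets 171.180544 next round, worth 0.72 × 171.180544 = 123.24999168 now.
Offer 94 < 123.24999168, so partner 1 rejects.

Reject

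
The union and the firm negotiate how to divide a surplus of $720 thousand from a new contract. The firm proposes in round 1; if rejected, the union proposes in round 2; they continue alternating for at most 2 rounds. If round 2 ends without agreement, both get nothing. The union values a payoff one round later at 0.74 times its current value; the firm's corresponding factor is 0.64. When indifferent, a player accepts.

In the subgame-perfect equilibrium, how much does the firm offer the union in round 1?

Round 2 (the union proposes): rejection yields 0 for the firm; the union offers 0 and keeps 720.
Round 1 (the firm proposes): the union can get 720 next round, worth 0.74 × 720 = 532.8 now; the firm offers that and keeps 187.2.

532.8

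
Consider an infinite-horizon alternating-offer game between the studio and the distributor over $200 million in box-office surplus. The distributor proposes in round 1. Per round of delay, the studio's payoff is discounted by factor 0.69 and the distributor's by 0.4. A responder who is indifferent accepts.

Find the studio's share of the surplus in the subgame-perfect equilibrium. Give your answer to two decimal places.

114.36

Let x be the distributor's share when the distributor proposes and y be the studio's share when the studio proposes.
The studio accepts iff offered ≥ 0.69·y, so x = 200 − 0.69y. Symmetrically y = 200 − 0.4x.
Substituting: x = 200 − 0.69(200 − 0.4x), giving x(1 − 0.4·0.69) = 200(1 − 0.69).
So x = 200 × 0.31 / 0.724 ≈ 85.6354, and the studio receives 200 − x ≈ 114.3646.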